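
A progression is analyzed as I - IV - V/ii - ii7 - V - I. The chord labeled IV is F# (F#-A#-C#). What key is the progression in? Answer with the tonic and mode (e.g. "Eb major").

C# major

The chord F# is a major triad rooted on F#; its label is IV.
If F# is scale degree 4 and the mode makes that degree carry a major triad, the tonic is C# and the mode is major.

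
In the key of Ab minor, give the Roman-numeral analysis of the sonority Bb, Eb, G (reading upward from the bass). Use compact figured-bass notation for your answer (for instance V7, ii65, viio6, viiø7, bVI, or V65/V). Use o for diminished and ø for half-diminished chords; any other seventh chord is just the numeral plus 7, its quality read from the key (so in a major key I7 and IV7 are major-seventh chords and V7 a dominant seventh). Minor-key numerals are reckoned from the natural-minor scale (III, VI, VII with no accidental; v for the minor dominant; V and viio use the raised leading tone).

Stacked in thirds the chord is Eb-G-Bb: a major triad on Eb.
Eb is scale degree 5 in Ab minor, and a major triad on that degree is written V.
With Bb in the bass the chord is in second inversion, so the figured bass is 64.

V64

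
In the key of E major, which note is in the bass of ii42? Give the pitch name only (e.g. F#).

ii in E major has root F#; the chord is F#-A-C#-E.
The figure 42 means third inversion — the seventh is in the bass.

E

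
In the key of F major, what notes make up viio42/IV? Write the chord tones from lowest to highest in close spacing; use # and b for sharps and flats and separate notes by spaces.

Gb A C Eb

The slash marks an applied leading-tone chord: viio of IV. In F major, IV is Bb, so the leading tone to it is A, a half step below.
Building a fully diminished seventh chord on A gives A-C-Eb-Gb.
With the 42 figure the chord is in third inversion; from the bass Gb upward in close position it reads Gb-A-C-Eb.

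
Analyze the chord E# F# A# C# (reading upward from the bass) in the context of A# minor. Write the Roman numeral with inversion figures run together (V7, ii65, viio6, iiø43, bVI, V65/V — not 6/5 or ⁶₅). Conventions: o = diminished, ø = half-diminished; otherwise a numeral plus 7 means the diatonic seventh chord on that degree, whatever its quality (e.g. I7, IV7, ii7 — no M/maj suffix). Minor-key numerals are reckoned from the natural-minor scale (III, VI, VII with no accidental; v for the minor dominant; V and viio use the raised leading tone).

VI42

Stacked in thirds the chord is F#-A#-C#-E#: a major seventh chord on F#.
In A# minor, F# is the submediant; the diatonic major seventh chord there is VI7.
With E# in the bass the chord is in third inversion, so the figured bass is 42.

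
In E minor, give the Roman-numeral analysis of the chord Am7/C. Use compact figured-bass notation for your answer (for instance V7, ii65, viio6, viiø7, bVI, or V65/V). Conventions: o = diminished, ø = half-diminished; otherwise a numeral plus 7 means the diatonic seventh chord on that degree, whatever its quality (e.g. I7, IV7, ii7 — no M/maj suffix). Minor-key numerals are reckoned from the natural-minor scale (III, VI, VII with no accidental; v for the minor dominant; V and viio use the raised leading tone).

Stacked in thirds the chord is A-C-E-G: a minor seventh chord on A.
A is scale degree 4 in E minor, and a minor seventh chord on that degree is written iv7.
With C in the bass the chord is in first inversion, so the figured bass is 65.

iv65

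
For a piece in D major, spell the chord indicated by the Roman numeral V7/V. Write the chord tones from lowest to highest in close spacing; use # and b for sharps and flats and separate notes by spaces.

V7/V is a secondary dominant — the dominant seventh of V. V in D major is A, so the applied chord's root is E, a perfect fifth above.
Building a dominant seventh chord on E gives E-G#-B-D.

E G# B D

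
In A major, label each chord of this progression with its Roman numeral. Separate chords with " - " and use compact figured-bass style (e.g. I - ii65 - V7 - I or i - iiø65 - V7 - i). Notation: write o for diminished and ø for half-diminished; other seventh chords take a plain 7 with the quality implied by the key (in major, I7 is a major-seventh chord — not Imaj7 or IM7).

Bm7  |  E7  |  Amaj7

Bm7: minor seventh chord on B = scale degree 2 → ii7.
E7: root E is the dominant; dominant seventh chord there is V7.
Amaj7: root A is the tonic; major seventh chord there is I7.

ii7 - V7 - I7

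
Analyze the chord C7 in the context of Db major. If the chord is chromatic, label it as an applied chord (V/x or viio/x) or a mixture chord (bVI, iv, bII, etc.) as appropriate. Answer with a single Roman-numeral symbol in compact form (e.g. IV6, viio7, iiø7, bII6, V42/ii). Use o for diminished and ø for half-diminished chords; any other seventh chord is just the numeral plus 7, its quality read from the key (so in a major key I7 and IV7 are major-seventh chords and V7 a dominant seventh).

The pitches C-E-G-Bb form a dominant seventh chord rooted on C.
C is not a diatonic chord root with this quality in Db major, but it lies a perfect fifth above F (iii), so the chord functions as an applied dominant of iii.

V7/iii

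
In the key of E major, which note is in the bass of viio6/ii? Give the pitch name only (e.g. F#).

The applied chord viio6/ii is rooted on E#: E#-G#-B.
The figure 6 means first inversion — the third is in the bass.

G#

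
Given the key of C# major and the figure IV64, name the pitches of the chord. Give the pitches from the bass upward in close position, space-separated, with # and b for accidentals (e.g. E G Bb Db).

C# F# A#

The numeral's case and figure indicate a major triad. In C# major its root, scale degree 4, is F#.
Stacking thirds from F# gives F#-A#-C#.
The figured bass 64 indicates second inversion, placing the fifth (C#) in the bass: C#-F#-A#.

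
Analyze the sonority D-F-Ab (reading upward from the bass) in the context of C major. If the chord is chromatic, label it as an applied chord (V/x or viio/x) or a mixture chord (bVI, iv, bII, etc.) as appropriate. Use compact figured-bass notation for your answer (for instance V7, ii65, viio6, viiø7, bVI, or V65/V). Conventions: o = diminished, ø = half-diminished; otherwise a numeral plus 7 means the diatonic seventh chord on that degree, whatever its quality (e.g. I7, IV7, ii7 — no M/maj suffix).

iio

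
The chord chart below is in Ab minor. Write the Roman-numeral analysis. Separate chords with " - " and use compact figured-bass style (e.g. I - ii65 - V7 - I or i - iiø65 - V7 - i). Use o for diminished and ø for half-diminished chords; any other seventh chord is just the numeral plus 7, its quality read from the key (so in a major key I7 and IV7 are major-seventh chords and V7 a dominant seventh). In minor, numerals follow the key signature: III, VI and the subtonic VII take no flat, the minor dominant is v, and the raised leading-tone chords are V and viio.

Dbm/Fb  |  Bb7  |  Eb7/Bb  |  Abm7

iv6 - V7/V - V43 - i7

Dbm/Fb: minor triad on Db = scale degree 4 → iv6.
Bb7: a dominant seventh chord on Bb, the applied dominant of V → V7/V.
Eb7/Bb: dominant seventh chord on Eb = scale degree 5 → V43.
Abm7: minor seventh chord on Ab = scale degree 1 → i7.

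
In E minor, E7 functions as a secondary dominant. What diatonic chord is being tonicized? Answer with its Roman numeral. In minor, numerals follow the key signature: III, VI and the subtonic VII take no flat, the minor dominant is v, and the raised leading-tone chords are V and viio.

The chord is a dominant seventh chord on E.
A dominant resolves down a perfect fifth: E → A. In E minor, A is scale degree 4, i.e. iv.

iv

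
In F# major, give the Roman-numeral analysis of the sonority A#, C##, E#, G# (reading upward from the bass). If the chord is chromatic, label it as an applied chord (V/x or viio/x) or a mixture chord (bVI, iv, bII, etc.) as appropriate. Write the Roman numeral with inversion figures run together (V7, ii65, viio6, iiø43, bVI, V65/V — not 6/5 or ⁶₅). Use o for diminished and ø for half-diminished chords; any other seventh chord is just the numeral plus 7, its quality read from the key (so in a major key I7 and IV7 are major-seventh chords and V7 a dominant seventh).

Stacked in thirds the chord is A#-C##-E#-G#: a dominant seventh chord on A#.
A# is not a diatonic chord root with this quality in F# major, but it lies a perfect fifth above D# (vi), so the chord functions as an applied dominant of vi.

V7/vi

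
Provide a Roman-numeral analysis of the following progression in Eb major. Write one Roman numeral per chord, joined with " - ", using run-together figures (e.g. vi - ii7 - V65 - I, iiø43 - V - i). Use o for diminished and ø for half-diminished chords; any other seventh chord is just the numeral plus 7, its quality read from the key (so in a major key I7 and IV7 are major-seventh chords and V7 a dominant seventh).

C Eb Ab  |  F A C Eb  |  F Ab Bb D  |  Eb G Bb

IV6 - V7/V - V43 - I

C-Eb-Ab: root Ab is the subdominant; major triad there is IV6.
F-A-C-Eb: chromatic; F is V of V, so V7/V.
F-Ab-Bb-D has root Bb, degree 5 in Eb major, so V43.
Eb-G-Bb has root Eb, degree 1 in Eb major, so I.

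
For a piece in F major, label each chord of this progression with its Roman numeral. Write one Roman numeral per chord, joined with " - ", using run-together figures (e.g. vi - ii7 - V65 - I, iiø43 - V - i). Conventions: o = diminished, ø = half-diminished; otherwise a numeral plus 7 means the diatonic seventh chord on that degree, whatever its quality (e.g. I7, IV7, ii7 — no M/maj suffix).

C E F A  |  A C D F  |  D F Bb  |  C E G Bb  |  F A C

C-E-F-A: root F is the tonic; major seventh chord there is I43.
A-C-D-F has root D, degree 6 in F major, so vi43.
D-F-Bb: major triad on Bb = scale degree 4 → IV6.
C-E-G-Bb has root C, degree 5 in F major, so V7.
F-A-C: root F is the tonic; major triad there is I.

I43 - vi43 - IV6 - V7 - I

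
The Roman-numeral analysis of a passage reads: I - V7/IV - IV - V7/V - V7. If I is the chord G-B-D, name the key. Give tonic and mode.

G major

I is given as G-B-D — a major triad with root G.
If G is scale degree 1 and the mode makes that degree carry a major triad, the tonic is G and the mode is major.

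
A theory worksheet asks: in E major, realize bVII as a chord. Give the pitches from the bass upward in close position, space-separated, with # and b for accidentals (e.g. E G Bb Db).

D F# A

Scale degree 7 in E major is D#; lowering it a half step gives D. bVII is a major triad on the lowered seventh degree (the subtonic), borrowed from the parallel minor.
So the chord is D-F#-A.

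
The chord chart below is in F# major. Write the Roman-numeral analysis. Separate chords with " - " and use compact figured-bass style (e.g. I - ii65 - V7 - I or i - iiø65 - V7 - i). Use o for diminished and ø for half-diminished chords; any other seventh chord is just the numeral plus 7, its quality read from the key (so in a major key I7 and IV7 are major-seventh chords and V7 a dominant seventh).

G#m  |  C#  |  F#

ii - V - I

G#m: minor triad on G# = scale degree 2 → ii.
C#: root C# is the dominant; major triad there is V.
F# has root F#, degree 1 in F# major, so I.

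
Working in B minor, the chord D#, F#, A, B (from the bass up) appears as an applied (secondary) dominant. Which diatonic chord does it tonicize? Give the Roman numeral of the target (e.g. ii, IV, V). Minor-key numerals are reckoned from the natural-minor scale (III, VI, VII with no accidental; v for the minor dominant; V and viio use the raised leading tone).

iv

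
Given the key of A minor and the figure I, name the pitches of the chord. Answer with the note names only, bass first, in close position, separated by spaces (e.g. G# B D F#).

Scale degree 1 in A minor is A; here the chord built on it is altered to a major triad. I is the major tonic (Picardy third), borrowed from the parallel major.
So the chord is A-C#-E, a major triad.

A C# E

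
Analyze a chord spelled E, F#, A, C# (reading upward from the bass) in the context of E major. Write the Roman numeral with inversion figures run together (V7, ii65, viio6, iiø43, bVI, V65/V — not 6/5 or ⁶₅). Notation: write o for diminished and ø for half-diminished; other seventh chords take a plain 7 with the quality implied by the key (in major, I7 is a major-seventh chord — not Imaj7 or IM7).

The pitches F#-A-C#-E form a minor seventh chord rooted on F#.
F# is scale degree 2 in E major, and a minor seventh chord on that degree is written ii7.
With E in the bass the chord is in third inversion, so the figured bass is 42.

ii42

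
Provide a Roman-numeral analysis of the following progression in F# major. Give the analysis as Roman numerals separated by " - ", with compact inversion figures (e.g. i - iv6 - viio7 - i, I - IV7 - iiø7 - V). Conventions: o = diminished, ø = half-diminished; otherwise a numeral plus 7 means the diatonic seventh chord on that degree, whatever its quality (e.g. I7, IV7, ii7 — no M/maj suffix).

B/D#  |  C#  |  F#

B/D#: root B is the subdominant; major triad there is IV6.
C# has root C#, degree 5 in F# major, so V.
F# has root F#, degree 1 in F# major, so I.

IV6 - V - I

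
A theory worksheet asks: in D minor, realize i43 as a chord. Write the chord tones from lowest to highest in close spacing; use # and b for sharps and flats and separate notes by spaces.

In D minor, scale degree 1 is D, and the diatonic chord built there is a minor seventh chord.
That chord is spelled D-F-A-C.
The figured bass 43 indicates second inversion, placing the fifth (A) in the bass: A-C-D-F.

A C D F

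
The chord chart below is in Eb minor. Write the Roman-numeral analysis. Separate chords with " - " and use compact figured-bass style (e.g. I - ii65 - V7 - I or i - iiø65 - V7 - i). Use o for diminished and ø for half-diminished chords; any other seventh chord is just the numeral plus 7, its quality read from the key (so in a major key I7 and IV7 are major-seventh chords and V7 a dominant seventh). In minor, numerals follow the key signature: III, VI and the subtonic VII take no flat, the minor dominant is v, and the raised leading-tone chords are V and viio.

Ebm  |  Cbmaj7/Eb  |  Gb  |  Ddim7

i - VI65 - III - viio7

Ebm: root Eb is the tonic; minor triad there is i.
Cbmaj7/Eb has root Cb, degree 6 in Eb minor, so VI65.
Gb has root Gb, degree 3 in Eb minor, so III.
Ddim7 has root D, degree 7 in Eb minor, so viio7.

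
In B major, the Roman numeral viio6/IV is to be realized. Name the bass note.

The applied chord viio6/IV is rooted on D#: D#-F#-A.
The figure 6 means first inversion — the third is in the bass.

F#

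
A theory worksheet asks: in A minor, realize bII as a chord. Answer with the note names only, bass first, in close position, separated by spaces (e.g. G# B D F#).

Bb D F

Scale degree 2 in A minor is B; lowering it a half step gives Bb. bII is the Neapolitan chord — a major triad on the lowered second degree.
So the chord is Bb-D-F, a major triad.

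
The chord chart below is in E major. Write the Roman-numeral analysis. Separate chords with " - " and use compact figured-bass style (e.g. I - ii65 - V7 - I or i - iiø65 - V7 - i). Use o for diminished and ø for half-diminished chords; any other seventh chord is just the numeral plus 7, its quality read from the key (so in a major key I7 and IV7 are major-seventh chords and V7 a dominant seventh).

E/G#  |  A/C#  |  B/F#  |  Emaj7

I6 - IV6 - V64 - I7

E/G#: root E is the tonic; major triad there is I6.
A/C# has root A, degree 4 in E major, so IV6.
B/F#: root B is the dominant; major triad there is V64.
Emaj7: root E is the tonic; major seventh chord there is I7.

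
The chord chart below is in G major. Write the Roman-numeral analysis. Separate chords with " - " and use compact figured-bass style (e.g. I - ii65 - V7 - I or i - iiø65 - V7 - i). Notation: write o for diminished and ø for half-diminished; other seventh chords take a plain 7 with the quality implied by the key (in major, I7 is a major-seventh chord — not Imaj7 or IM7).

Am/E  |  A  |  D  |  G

ii64 - V/V - V - I

Am/E: minor triad on A = scale degree 2 → ii64.
A: chromatic; A is V of V, so V/V.
D has root D, degree 5 in G major, so V.
G: root G is the tonic; major triad there is I.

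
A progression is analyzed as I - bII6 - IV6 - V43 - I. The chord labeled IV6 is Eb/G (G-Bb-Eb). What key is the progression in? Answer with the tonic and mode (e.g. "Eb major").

Bb major

The anchor chord is a major triad on Eb, labeled IV6.
IV6 on Eb implies Eb is the subdominant; that puts the tonic at Bb, and the uppercase numeral fits major mode.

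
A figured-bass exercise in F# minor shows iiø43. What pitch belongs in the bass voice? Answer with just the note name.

iiø in F# minor has root G#; the chord is G#-B-D-F#.
The figure 43 means second inversion — the fifth is in the bass.

D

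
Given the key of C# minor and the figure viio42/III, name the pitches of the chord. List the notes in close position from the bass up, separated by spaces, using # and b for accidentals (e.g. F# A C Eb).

C D# F# A

The slash marks an applied leading-tone chord: viio of III. In C# minor, III is E, so the leading tone to it is D#, a half step below.
Building a fully diminished seventh chord on D# gives D#-F#-A-C.
The figured bass 42 indicates third inversion, placing the seventh (C) in the bass: C-D#-F#-A.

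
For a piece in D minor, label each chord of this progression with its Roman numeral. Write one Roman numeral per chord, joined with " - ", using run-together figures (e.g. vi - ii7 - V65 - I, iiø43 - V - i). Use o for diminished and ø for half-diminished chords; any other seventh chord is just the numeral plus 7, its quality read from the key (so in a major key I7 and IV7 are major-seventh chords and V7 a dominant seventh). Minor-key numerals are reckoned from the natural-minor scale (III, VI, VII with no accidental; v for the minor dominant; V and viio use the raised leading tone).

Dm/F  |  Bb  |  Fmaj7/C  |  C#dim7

i6 - VI - III43 - viio7

Dm/F: root D is the tonic; minor triad there is i6.
Bb has root Bb, degree 6 in D minor, so VI.
Fmaj7/C: root F is the mediant; major seventh chord there is III43.
C#dim7: root C# is the leading tone; fully diminished seventh chord there is viio7.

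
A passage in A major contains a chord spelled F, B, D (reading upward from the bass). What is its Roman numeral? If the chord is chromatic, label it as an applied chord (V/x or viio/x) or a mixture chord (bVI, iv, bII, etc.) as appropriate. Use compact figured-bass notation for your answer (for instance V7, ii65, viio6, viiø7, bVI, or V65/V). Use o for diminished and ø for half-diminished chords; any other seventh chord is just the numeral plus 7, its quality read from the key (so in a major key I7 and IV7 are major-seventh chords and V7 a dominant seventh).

Stacked in thirds the chord is B-D-F: a diminished triad on B.
B is the second degree of A major. This is the diminished supertonic triad, borrowed from the parallel minor.
With F in the bass the chord is in second inversion, so the figured bass is 64.

iio64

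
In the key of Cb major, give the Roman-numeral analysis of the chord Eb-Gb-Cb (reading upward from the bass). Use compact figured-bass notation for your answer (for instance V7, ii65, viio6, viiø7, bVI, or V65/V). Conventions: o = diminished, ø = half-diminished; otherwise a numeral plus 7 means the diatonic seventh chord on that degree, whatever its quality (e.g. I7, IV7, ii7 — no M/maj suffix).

I6

The pitches Cb-Eb-Gb form a major triad rooted on Cb.
In Cb major, Cb is the tonic; the diatonic major triad there is I.
With Eb in the bass the chord is in first inversion, so the figured bass is 6.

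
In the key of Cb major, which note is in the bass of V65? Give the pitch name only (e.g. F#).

V in Cb major has root Gb; the chord is Gb-Bb-Db-Fb.
The figure 65 means first inversion — the third is in the bass.

Bb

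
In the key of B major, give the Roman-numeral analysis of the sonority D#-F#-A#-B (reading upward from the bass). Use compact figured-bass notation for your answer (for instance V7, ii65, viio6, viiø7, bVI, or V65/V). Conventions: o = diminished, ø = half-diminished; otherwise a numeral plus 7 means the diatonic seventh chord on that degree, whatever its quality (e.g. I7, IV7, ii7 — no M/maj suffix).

The pitches B-D#-F#-A# form a major seventh chord rooted on B.
In B major, B is the tonic; the diatonic major seventh chord there is I7.
With D# in the bass the chord is in first inversion, so the figured bass is 65.

I65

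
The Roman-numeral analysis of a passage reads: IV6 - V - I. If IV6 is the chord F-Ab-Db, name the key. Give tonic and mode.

The anchor chord is a major triad on Db, labeled IV6.
Counting down 3 scale steps from Db places the tonic on Ab; a major triad on degree 4 is diatonic only in major.

Ab major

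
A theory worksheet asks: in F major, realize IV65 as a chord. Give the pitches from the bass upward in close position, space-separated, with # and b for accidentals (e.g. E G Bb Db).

D F A Bb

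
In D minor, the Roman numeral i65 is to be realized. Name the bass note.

i in D minor has root D; the chord is D-F-A-C.
The figure 65 means first inversion — the third is in the bass.

F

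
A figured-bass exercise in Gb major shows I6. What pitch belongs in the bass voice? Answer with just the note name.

Bb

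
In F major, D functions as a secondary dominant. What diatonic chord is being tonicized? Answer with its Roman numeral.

The chord is a major triad on D.
A dominant resolves down a perfect fifth: D → G. In F major, G is scale degree 2, i.e. ii.

ii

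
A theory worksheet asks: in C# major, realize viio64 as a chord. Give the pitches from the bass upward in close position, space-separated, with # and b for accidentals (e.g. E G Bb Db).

The numeral's case and figure indicate a diminished triad. In C# major its root, scale degree 7, is B#.
That chord is spelled B#-D#-F#.
The figured bass 64 indicates second inversion, placing the fifth (F#) in the bass: F#-B#-D#.

F# B# D#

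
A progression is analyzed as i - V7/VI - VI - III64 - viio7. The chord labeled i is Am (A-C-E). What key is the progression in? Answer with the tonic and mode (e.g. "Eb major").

A minor

The chord Am is a minor triad rooted on A; its label is i.
If A is scale degree 1 and the mode makes that degree carry a minor triad, the tonic is A and the mode is minor.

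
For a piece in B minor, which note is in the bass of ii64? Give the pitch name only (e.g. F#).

ii in B minor has root C#; the chord is C#-E-G#.
The figure 64 means second inversion — the fifth is in the bass.

G#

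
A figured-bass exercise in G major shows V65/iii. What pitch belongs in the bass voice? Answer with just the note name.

The applied chord V65/iii is rooted on F#: F#-A#-C#-E.
The figure 65 means first inversion — the third is in the bass.

A#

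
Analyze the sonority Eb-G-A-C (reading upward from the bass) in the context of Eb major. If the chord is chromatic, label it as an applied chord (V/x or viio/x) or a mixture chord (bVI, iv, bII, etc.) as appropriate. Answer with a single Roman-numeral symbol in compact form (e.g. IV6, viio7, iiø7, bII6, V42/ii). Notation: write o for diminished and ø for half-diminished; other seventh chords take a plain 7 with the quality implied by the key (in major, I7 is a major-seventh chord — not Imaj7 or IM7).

viiø43/V

Stacked in thirds the chord is A-C-Eb-G: a half-diminished seventh chord on A.
A sits a half step below Bb (V in Eb major); a diminished chord there is the applied leading-tone chord of V.
With Eb in the bass the chord is in second inversion, so the figured bass is 43.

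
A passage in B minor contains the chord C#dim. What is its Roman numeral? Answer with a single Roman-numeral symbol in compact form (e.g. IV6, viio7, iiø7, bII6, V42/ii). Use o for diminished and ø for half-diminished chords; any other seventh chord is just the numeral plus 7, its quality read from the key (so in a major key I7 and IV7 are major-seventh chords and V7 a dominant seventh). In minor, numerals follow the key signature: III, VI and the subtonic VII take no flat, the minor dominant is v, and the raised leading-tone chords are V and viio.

Stacked in thirds the chord is C#-E-G: a diminished triad on C#.
In B minor, C# is the supertonic; the diatonic diminished triad there is iio.

iio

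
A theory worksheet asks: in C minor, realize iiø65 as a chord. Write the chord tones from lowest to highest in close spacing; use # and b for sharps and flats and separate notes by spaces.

The numeral's case and figure indicate a half-diminished seventh chord. In C minor its root, scale degree 2, is D.
That chord is spelled D-F-Ab-C.
The figured bass 65 indicates first inversion, placing the third (F) in the bass: F-Ab-C-D.

F Ab C D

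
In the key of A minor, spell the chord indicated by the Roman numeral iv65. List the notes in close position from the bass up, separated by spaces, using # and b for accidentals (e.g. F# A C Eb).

F A C D

The numeral's case and figure indicate a minor seventh chord. In A minor its root, the subdominant, is D.
That chord is spelled D-F-A-C.
The figured bass 65 indicates first inversion, placing the third (F) in the bass: F-A-C-D.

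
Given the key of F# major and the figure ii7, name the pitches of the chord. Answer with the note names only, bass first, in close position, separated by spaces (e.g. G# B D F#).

G# B D# F#

The numeral's case and figure indicate a minor seventh chord. In F# major its root, the supertonic, is G#.
Stacking thirds from G# gives G#-B-D#-F#.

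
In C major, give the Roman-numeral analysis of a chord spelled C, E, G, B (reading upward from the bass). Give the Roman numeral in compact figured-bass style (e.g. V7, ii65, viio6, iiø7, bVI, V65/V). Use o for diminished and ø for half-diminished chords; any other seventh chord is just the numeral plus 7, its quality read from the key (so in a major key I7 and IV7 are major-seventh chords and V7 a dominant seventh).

I7

Stacked in thirds the chord is C-E-G-B: a major seventh chord on C.
In C major, C is the tonic; the diatonic major seventh chord there is I7.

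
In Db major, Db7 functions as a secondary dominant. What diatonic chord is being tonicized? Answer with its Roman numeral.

IV

The chord is a dominant seventh chord on Db.
A dominant resolves down a perfect fifth: Db → Gb. In Db major, Gb is scale degree 4, i.e. IV.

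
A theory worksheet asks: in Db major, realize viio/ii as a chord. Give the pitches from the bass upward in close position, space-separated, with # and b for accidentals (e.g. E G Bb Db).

D F Ab

viio/ii is a secondary leading-tone chord. The target ii is Eb in Db major; the applied chord is rooted a semitone below, on D.
Building a diminished triad on D gives D-F-Ab.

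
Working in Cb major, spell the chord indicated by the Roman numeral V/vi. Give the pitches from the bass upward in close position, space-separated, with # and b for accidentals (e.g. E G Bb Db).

Eb G Bb

The slash means an applied dominant: we want the dominant of vi. In Cb major, vi is Ab minor, and its dominant is built on Eb.
Building a major triad on Eb gives Eb-G-Bb.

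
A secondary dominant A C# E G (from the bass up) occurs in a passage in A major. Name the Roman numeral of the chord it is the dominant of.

The chord is a dominant seventh chord on A.
A dominant resolves down a perfect fifth: A → D. In A major, D is scale degree 4, i.e. IV.

IV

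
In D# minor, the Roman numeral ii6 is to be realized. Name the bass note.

ii in D# minor has root E#; the chord is E#-G#-B#.
The figure 6 means first inversion — the third is in the bass.

G#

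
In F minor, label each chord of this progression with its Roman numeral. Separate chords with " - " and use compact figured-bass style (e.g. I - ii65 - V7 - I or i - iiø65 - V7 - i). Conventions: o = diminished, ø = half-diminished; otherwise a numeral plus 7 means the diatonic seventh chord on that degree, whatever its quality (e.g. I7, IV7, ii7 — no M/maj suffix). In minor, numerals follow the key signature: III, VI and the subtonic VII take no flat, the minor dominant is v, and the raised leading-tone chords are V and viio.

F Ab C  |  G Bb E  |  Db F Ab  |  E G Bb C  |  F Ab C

i - viio6 - VI - V65 - i

F-Ab-C: root F is the tonic; minor triad there is i.
G-Bb-E: root E is the leading tone; diminished triad there is viio6.
Db-F-Ab: root Db is the submediant; major triad there is VI.
E-G-Bb-C: dominant seventh chord on C = scale degree 5 → V65.
F-Ab-C: root F is the tonic; minor triad there is i.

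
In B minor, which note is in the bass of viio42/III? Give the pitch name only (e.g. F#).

Bb

The applied chord viio42/III is rooted on C#: C#-E-G-Bb.
The figure 42 means third inversion — the seventh is in the bass.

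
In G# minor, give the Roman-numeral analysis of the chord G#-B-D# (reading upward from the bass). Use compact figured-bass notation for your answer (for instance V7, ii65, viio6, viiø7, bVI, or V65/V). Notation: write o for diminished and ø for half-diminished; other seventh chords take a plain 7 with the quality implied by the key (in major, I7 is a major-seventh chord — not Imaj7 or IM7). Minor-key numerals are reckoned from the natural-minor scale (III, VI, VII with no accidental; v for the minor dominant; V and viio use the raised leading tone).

i

The pitches G#-B-D# form a minor triad rooted on G#.
In G# minor, G# is the tonic; the diatonic minor triad there is i.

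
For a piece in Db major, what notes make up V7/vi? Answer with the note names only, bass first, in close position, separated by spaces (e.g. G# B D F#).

The slash means an applied dominant: we want the dominant of vi. In Db major, vi is Bb minor, and its dominant is built on F.
Building a dominant seventh chord on F gives F-A-C-Eb.

F A C Eb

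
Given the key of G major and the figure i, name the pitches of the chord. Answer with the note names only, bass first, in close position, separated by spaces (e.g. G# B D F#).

Scale degree 1 in G major is G; here the chord built on it is altered to a minor triad. i is the minor tonic, borrowed from the parallel minor.
So the chord is G-Bb-D.

G Bb D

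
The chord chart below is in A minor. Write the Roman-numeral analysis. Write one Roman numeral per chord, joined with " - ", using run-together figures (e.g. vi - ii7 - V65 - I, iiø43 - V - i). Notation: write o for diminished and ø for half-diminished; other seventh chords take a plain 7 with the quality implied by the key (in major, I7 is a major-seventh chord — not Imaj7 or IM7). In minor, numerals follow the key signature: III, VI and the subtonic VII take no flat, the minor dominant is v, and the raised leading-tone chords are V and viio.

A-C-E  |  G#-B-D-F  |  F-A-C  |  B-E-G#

i - viio7 - VI - V64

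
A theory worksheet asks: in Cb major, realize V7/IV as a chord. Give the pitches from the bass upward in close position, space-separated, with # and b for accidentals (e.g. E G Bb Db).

Cb Eb Gb Bbb

The slash means an applied dominant: we want the dominant of IV. In Cb major, IV is Fb major, and its dominant is built on Cb.
Building a dominant seventh chord on Cb gives Cb-Eb-Gb-Bbb.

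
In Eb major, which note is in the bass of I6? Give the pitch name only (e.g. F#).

I in Eb major has root Eb; the chord is Eb-G-Bb.
The figure 6 means first inversion — the third is in the bass.

G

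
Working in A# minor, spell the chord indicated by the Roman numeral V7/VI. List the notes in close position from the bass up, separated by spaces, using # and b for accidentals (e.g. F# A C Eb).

C# E# G# B

The slash means an applied dominant: we want the dominant of VI. In A# minor, VI is F# major, and its dominant is built on C#.
Building a dominant seventh chord on C# gives C#-E#-G#-B.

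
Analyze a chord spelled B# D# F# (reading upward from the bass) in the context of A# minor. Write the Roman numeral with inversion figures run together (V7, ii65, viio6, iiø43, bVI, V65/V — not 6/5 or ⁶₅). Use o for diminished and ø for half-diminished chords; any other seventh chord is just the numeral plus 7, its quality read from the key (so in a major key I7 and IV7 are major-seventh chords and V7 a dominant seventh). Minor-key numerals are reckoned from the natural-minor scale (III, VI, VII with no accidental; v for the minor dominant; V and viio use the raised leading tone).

The pitches B#-D#-F# form a diminished triad rooted on B#.
B# is scale degree 2 in A# minor, and a diminished triad on that degree is written iio.

iio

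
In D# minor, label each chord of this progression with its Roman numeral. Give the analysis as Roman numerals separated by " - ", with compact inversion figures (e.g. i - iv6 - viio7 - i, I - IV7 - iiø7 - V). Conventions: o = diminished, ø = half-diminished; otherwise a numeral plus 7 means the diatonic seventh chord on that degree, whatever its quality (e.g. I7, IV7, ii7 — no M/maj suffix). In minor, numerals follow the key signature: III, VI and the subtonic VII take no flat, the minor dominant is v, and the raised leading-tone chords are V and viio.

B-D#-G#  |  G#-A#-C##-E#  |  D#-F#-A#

B-D#-G# has root G#, degree 4 in D# minor, so iv6.
G#-A#-C##-E#: dominant seventh chord on A# = scale degree 5 → V42.
D#-F#-A#: root D# is the tonic; minor triad there is i.

iv6 - V42 - i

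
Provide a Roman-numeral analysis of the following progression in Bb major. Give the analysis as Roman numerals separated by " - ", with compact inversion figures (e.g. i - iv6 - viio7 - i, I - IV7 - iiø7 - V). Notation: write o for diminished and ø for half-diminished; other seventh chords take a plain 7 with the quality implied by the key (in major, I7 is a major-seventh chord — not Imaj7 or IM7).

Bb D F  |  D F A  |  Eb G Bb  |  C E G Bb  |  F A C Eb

Bb-D-F has root Bb, degree 1 in Bb major, so I.
D-F-A has root D, degree 3 in Bb major, so iii.
Eb-G-Bb: major triad on Eb = scale degree 4 → IV.
C-E-G-Bb is the secondary dominant of V (dominant seventh chord on C): V7/V.
F-A-C-Eb has root F, degree 5 in Bb major, so V7.

I - iii - IV - V7/V - V7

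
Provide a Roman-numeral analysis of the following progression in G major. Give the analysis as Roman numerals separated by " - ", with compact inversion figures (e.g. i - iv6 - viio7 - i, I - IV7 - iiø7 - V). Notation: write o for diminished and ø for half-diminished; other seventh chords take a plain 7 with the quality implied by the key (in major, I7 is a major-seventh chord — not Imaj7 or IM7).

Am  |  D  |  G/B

ii - V - I6

Am: root A is the supertonic; minor triad there is ii.
D: root D is the dominant; major triad there is V.
G/B has root G, degree 1 in G major, so I6.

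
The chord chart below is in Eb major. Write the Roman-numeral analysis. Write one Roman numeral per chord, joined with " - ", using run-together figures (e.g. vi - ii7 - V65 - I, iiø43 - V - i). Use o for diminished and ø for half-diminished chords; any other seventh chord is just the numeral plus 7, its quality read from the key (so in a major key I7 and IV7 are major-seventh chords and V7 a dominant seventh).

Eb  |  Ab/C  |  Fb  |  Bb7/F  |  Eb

I - IV6 - bII - V43 - I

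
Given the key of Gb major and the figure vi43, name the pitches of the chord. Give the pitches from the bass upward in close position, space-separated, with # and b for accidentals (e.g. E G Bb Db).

Bb Db Eb Gb

The numeral's case and figure indicate a minor seventh chord. In Gb major its root, scale degree 6, is Eb.
That chord is spelled Eb-Gb-Bb-Db.
The figured bass 43 indicates second inversion, placing the fifth (Bb) in the bass: Bb-Db-Eb-Gb.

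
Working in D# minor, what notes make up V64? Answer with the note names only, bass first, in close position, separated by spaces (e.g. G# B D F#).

In D# minor, the dominant is A#. The dominant is major (leading tone raised), so V is a major triad.
Stacking thirds from A# gives A#-C##-E#.
The figured bass 64 indicates second inversion, placing the fifth (E#) in the bass: E#-A#-C##.

E# A# C##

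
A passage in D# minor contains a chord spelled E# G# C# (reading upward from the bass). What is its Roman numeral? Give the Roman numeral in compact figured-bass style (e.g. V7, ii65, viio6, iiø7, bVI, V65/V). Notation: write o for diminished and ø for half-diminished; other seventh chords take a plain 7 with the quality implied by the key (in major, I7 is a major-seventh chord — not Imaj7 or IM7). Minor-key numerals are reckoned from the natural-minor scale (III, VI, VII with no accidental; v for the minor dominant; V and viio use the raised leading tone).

The pitches C#-E#-G# form a major triad rooted on C#.
C# is scale degree 7 in D# minor, and a major triad on that degree is written VII.
With E# in the bass the chord is in first inversion, so the figured bass is 6.

VII6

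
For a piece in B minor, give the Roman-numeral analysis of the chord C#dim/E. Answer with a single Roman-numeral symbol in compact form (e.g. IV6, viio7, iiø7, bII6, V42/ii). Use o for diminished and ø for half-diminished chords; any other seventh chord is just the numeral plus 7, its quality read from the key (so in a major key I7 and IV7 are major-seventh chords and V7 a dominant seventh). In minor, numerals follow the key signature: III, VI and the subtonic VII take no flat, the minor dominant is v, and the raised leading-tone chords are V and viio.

iio6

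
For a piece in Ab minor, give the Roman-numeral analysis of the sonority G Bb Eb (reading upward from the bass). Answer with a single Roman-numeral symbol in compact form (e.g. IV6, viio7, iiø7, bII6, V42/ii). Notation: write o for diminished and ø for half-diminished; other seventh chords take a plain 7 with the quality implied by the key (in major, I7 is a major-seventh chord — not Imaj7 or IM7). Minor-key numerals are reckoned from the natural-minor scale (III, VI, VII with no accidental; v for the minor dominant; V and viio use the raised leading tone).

The pitches Eb-G-Bb form a major triad rooted on Eb.
Eb is scale degree 5 in Ab minor, and a major triad on that degree is written V.
With G in the bass the chord is in first inversion, so the figured bass is 6.

V6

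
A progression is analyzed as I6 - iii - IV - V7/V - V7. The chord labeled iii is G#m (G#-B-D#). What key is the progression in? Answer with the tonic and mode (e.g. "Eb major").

The chord G#m is a minor triad rooted on G#; its label is iii.
iii on G# implies G# is the mediant; that puts the tonic at E, and the lowercase numeral fits major mode.

E major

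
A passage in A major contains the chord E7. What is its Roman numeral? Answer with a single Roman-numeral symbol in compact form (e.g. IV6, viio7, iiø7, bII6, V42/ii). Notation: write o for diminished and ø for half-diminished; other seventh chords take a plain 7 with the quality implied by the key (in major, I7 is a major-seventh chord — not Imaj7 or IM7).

V7

Stacked in thirds the chord is E-G#-B-D: a dominant seventh chord on E.
E is scale degree 5 in A major, and a dominant seventh chord on that degree is written V7.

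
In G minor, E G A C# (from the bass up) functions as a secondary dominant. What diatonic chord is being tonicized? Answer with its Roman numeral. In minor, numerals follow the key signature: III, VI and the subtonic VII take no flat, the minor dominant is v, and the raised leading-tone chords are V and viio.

V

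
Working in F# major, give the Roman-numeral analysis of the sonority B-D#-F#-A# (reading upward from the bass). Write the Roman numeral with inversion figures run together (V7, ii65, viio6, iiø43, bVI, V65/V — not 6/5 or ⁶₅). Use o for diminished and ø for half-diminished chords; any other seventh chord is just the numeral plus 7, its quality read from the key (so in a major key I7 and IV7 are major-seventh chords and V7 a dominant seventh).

Stacked in thirds the chord is B-D#-F#-A#: a major seventh chord on B.
In F# major, B is the subdominant; the diatonic major seventh chord there is IV7.

IV7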